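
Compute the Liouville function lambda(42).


The Liouville function is lambda(k) = (-1)^Omega(k), where Omega(k) counts the prime factors of k with multiplicity.
Factoring: 42 = 2 * 3 * 7, so Omega(42) = 3.
lambda(42) = (-1)^3 = -1.

-1


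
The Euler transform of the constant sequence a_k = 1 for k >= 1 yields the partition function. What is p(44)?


The Euler transform converts the sequence a_k = 1 into the number of integer partitions.
Using the recurrence or dynamic programming:
p(44) = 75175

75175


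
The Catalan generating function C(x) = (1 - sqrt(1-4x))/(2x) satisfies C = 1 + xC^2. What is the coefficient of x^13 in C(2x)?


Substituting x -> 2x scales the n-th coefficient by 2^n, so [x^13] C(2x) = 2^13 * C_13.
C_13 = C(2*13, 13)/(14) = 10400600/14 = 742900.
So 2^13 * 742900 = 8192 * 742900 = 6085836800.

6085836800


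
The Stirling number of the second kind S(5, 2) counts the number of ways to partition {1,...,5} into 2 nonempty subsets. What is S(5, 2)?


Using the explicit formula S(n,k) = (1/k!) sum_{j=0}^{k} (-1)^(k-j) C(k,j) j^n:
S(5, 2) = 15
Equivalently, S(n,k) is n! times the coefficient of x^n in the EGF (e^x - 1)^k / k!.

15


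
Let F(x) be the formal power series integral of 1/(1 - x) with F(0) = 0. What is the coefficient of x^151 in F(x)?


1/(1 - x) = sum_{k>=0} x^k. Integrating termwise and using F(0) = 0 gives
F(x) = sum_{k>=0} x^(k+1) / (k+1) = sum_{m>=1} x^m / m = -ln(1 - x).
So the coefficient of x^151 is 1/151 = 1/151.

1/151


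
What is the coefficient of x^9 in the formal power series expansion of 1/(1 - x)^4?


The expansion 1/(1 - x)^r = sum_{k>=0} C(k + r - 1, r - 1) x^k follows from the multiset / negative-binomial theorem (or from repeated differentiation of the geometric series).
For r = 4 and k = 9:
C(12, 3) = 479001600 / (6 * 362880) = 220.

220


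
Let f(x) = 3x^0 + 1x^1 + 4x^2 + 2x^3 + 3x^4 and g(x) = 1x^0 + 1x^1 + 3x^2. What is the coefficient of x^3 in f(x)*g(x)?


Cauchy product at x^3:
1*3 + 4*1 + 2*1
= 9

9


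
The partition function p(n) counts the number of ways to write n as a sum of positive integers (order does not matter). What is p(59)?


Using the generating function prod_{k>=1} 1/(1-x^k), we compute p(59).
By dynamic programming over parts 1 through 59:
p(59) = 831820

831820


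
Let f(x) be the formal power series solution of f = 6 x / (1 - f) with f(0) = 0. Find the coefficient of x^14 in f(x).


Apply Lagrange inversion: f = 6 x * phi(f) with phi(t) = 1/(1 - t), so
[x^n] f = 6^n * (1/n) [t^(n-1)] phi(t)^n = 6^n * (1/n) [t^(n-1)] (1 - t)^(-n) = 6^n * (1/n) C(2n - 2, n - 1) = 6^n * C_{n-1}.
For n = 14: C_13 = C(26, 13) / 14 = 10400600/14 = 742900.
With the 6^14 = 78364164096 factor, the coefficient is 78364164096 * 742900 = 58216737506918400.

58216737506918400


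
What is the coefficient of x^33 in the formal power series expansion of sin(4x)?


The Maclaurin series is sin(t) = sum_{k>=0} (-1)^k t^(2k+1) / (2k+1)!, so substituting t = 4x, only odd powers of x are nonzero, with coefficient of x^(2k+1) equal to (-1)^k 4^(2k+1) / (2k+1)!.
Write 33 = 2*16 + 1, giving the coefficient (-1)^16 * 4^33 / 33! = 73786976294838206464/8683317618811886495518194401280000000 = 34359738368/4043484860477916195764296875.

34359738368/4043484860477916195764296875


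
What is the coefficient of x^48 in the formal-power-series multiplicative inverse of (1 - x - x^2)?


Let the inverse be f(x) = sum_{k>=0} a_k x^k. From f(x) * (1 - x - x^2) = 1 and matching coefficients:
 x^0: a_0 = 1.
 x^1: a_1 - a_0 = 0, so a_1 = 1.
 x^k (k >= 2): a_k - a_{k-1} - a_{k-2} = 0, i.e. a_k = a_{k-1} + a_{k-2}.
This is the Fibonacci-type recurrence shifted so that a_0 = a_1 = 1.
Iterating: a_0=1, a_1=1, a_2=2, a_3=3, a_4=5, a_5=8, a_6=13, a_7=21, a_8=34, a_9=55, ...
a_48 = 7778742049.

7778742049


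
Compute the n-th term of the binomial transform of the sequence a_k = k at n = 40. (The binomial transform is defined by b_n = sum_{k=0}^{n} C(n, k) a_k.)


With a_k = k, b_n = sum_{k=0}^{n} C(n, k) k. Using k * C(n, k) = n * C(n-1, k-1) gives b_n = n * sum_{k>=1} C(n-1, k-1) = n * 2^(n-1).
For n = 40: 40 * 2^39 = 40 * 549755813888 = 21990232555520.

21990232555520


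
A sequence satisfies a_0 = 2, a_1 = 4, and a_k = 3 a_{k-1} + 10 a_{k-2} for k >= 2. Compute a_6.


The characteristic equation is t^2 - 3 t - 10 = 0, with roots r_1 = 5 and r_2 = -2 (so c_1 = r_1 + r_2, c_2 = -r_1 r_2 as required).
One can use the closed form a_n = A r_1^n + B r_2^n, but direct iteration is more reliable:
a_0 = 2, a_1 = 4, a_2 = 32, a_3 = 136, a_4 = 728, a_5 = 3544, a_6 = 17912.
So a_6 = 17912.

17912


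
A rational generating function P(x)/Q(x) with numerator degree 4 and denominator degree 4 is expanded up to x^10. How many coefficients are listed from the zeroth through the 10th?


Expanding up to x^10 gives the coefficients for x^0, x^1, ..., x^10.
That is 10 + 1 = 11 coefficients in total.

11


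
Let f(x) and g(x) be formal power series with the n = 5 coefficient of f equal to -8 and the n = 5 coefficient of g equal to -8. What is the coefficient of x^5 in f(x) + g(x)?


Addition of formal power series is termwise.
The coefficient of x^5 in f + g = -8 + -8
= -16

-16


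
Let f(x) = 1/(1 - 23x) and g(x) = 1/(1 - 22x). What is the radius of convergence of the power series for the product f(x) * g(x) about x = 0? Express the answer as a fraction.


The radius of 1/(1 - 23x) is 1/23 (nearest singularity at x = 1/23), and the radius of 1/(1 - 22x) is 1/22.
The product f(x)*g(x) = 1/((1 - 23x)(1 - 22x)) has singularities at both 1/23 and 1/22, so its radius of convergence is the distance to the nearest one:
min(1/23, 1/22) = 1/23.

1/23


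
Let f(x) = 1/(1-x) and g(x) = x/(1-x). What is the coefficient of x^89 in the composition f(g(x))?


First simplify the composition: f(g(x)) = 1/(1 - x/(1-x)) = (1-x)/((1-x) - x) = (1-x)/(1-2x).
Now extract the coefficient. Write (1-x)/(1-2x) = 1/(1-2x) - x/(1-2x).
The coefficient of x^n in 1/(1-2x) is 2^n, and in x/(1-2x) is 2^(n-1) (for n >= 1).
So the coefficient of x^89 is 2^89 - 2^88 = 618970019642690137449562112 - 309485009821345068724781056 = 309485009821345068724781056.

309485009821345068724781056


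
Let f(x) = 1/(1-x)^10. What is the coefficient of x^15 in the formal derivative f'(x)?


Differentiate: d/dx [ 1/(1-x)^r ] = r / (1-x)^(r+1).
Here r = 10, so f'(x) = 10 / (1-x)^11.
The expansion of 1/(1-x)^(r+1) has coefficient of x^n equal to C(n+r, r).
So the coefficient of x^15 in f'(x) is
10 * C(25, 10) = 10 * 3268760 = 32687600

32687600


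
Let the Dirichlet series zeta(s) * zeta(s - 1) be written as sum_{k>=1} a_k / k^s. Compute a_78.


Convolution gives a_k = sum_{d | k} d * 1 = sum_{d | k} d = sigma(k), the sum of positive divisors of k.
For k = 78, the divisors are 1, 2, 3, 6, 13, 26, 39, 78, so
sigma(78) = 1 + 2 + 3 + 6 + 13 + 26 + 39 + 78 = 168.

168


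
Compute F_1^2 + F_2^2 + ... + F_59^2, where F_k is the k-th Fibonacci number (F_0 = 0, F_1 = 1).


There is a standard identity sum_{k=0}^{N} F_k^2 = F_N * F_{N+1} (proved inductively from the telescoping relation F_k^2 = F_k F_{k+1} - F_{k-1} F_k). Then
sum_{k=1}^{59} F_k^2 = F_59 F_60 - F_0 F_1.
Computing: F_59 = 956722026041, F_60 = 1548008755920, F_0 = 0, F_1 = 1.
Sum = 956722026041 * 1548008755920 - 0 * 1 = 1481014073292990252912720.

1481014073292990252912720


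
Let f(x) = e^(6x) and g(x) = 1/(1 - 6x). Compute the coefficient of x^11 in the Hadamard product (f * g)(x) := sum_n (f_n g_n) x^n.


Expanding: f_k = 6^k/k! (from e^(6x)) and g_k = 6^k (from 1/(1 - 6x)). So the Hadamard coefficient (f * g)_k = 6^k 6^k / k! = (36)^k / k!.
For k = 11: 36^11/11! = 131621703842267136/39916800 = 6347497291776/1925.

6347497291776/1925


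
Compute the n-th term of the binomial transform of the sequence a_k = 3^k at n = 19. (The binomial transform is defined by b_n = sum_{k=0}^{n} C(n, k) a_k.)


With a_k = 3^k, b_n = sum_{k=0}^{n} C(n, k) 3^k = (1 + 3)^n by the binomial theorem.
For n = 19: (1 + 3)^19 = 4^19 = 274877906944.

274877906944


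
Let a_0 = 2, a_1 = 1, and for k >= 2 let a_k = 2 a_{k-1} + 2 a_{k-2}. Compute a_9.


Iterating the recurrence forward:
a_0 = 2
a_1 = 1
a_2 = 2*1 + 2*2 = 6
a_3 = 2*6 + 2*1 = 14
a_4 = 2*14 + 2*6 = 40
a_5 = 2*40 + 2*14 = 108
a_6 = 2*108 + 2*40 = 296
a_7 = 2*296 + 2*108 = 808
a_8 = 2*808 + 2*296 = 2208
a_9 = 2*2208 + 2*808 = 6032
So a_9 = 6032.

6032


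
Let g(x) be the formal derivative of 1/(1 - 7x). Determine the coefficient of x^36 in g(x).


Differentiate termwise: d/dx sum_{k>=0} 7^k x^k = sum_{k>=1} k 7^k x^(k-1) = sum_{j>=0} (j+1) 7^(j+1) x^j.
Equivalently, d/dx [1/(1 - 7x)] = 7/(1 - 7x)^2.
For j = 36: 37 * 7^37 = 37 * 18562115921017574302453163671207 = 686798289077650249190767055834659.

686798289077650249190767055834659


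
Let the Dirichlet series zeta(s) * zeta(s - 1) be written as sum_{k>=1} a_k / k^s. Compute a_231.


Convolution gives a_k = sum_{d | k} d * 1 = sum_{d | k} d = sigma(k), the sum of positive divisors of k.
For k = 231, the divisors are 1, 3, 7, 11, 21, 33, 77, 231, so
sigma(231) = 1 + 3 + 7 + 11 + 21 + 33 + 77 + 231 = 384.

384


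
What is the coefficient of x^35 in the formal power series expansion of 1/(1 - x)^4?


The negative binomial / multiset identity is
1/(1 - x)^r = sum_{k>=0} C(k + r - 1, r - 1) x^k.
Here r = 4 and k = 35, so the coefficient is
C(35 + 3, 3) = C(38, 3)
= 8436

8436


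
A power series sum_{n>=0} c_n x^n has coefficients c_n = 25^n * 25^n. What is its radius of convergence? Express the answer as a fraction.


By the root test (Cauchy-Hadamard), the radius is R = 1 / limsup_n |c_n|^(1/n).
Here |c_n|^(1/n) = (25^n * 25^n)^(1/n) = 25 * 25 = 625 for all n.
So R = 1/625 = 1/625.

1/625


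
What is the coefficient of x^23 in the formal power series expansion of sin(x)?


The Maclaurin series is sin(t) = sum_{k>=0} (-1)^k t^(2k+1) / (2k+1)!, so substituting t = x, only odd powers of x are nonzero, with coefficient of x^(2k+1) equal to (-1)^k / (2k+1)!.
Write 23 = 2*11 + 1, giving the coefficient (-1)^11 / 23! = -1/25852016738884976640000 = -1/25852016738884976640000.

-1/25852016738884976640000


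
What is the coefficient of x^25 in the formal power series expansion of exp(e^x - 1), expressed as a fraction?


exp(e^x - 1) is the exponential generating function for the Bell numbers Bell_k: exp(e^x - 1) = sum_{k>=0} Bell_k x^k / k!.
So the coefficient of x^25 in exp(e^x - 1) is Bell_25 / 25!.
Computing: Bell_25 = 4638590332229999353 and 25! = 15511210043330985984000000, giving
4638590332229999353/15511210043330985984000000 = 356814640940769181/1193170003333152768000000.

356814640940769181/1193170003333152768000000


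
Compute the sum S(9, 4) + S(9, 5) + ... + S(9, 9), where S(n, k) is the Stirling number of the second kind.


By definition, S(n, k) counts partitions of an n-set into exactly k nonempty blocks.
Computing row n = 9 for k = 4..9:
S(9, k): 7770, 6951, 2646, 462, 36, 1
Sum = 17866.

17866


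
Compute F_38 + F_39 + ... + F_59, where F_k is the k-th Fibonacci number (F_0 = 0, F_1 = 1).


Use the identity sum_{k=0}^{N} F_k = F_{N+2} - 1 (which follows from F_{k+2} - F_{k+1} = F_k). Then
sum_{k=38}^{59} F_k = (F_{61} - 1) - (F_{39} - 1) = F_{61} - F_{39}.
Computing: F_{61} = 2504730781961, F_{39} = 63245986, so
Sum = 2504730781961 - 63245986 = 2504667535975.

2504667535975


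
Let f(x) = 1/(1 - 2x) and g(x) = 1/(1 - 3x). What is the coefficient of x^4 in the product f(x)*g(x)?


The coefficient of x^n in f*g is the Cauchy product: sum_{k=0}^{n} a^k * b^(n-k).
With a=2, b=3, n=4:
sum_{k=0}^{4} 2^k * 3^(4-k)
= 211

211


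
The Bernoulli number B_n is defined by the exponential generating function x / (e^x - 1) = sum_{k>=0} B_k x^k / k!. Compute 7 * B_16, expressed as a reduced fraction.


Bernoulli numbers can also be computed recursively via B_0 = 1 and sum_{j=0}^{m} C(m+1, j) B_j = 0 for m >= 1. Odd-index Bernoulli numbers vanish for k >= 3.
Computing B_16 = -3617/510, so 7 * B_16 = 7 * -3617/510 = -25319/510.

-25319/510


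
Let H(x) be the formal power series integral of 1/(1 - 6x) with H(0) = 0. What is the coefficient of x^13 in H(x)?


1/(1 - 6x) = sum_{k>=0} 6^k x^k. Integrating termwise with H(0) = 0:
H(x) = sum_{k>=0} 6^k x^(k+1) / (k+1) = sum_{m>=1} 6^(m-1) x^m / m.
For m = 13: 6^12/13 = 2176782336/13 = 2176782336/13.

2176782336/13


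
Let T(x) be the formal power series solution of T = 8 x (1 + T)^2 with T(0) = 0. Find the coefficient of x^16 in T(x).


Apply the Lagrange inversion formula: if T = 8 x * phi(T) with phi(t) = (1 + t)^2, then [x^n] T = 8^n * (1/n) [t^(n-1)] phi(t)^n = 8^n * (1/n) [t^(n-1)] (1 + t)^(2n) = 8^n * (1/n) C(2n, n-1).
Using the identity C(2n, n-1) = C(2n, n) * n / (n+1), the unscaled factor equals C(2n, n) / (n+1) = C_n, the n-th Catalan number.
For n = 16: C_16 = C(32, 16) / 17 = 601080390/17 = 35357670.
With the 8^16 = 281474976710656 factor, the coefficient is 281474976710656 * 35357670 = 9952299339793060331520.

9952299339793060331520


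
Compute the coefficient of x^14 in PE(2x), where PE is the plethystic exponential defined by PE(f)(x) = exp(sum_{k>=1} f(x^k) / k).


With f(x) = 2x, the exponent is sum_{k>=1} 2 x^k / k = 2 * (-ln(1 - x)). Exponentiating:
PE(2x) = exp(-2 ln(1 - x)) = 1/(1 - x)^2.
By the negative binomial expansion, [x^n] 1/(1 - x)^2 = C(n + 1, 1).
For n = 14: C(15, 1) = 15.

15


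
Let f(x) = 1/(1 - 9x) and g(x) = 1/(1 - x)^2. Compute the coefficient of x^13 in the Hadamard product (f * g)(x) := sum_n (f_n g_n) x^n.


f has coefficients f_k = 9^k. For g = 1/(1 - x)^2 the coefficient is g_k = C(k + 1, 1) = k + 1. The Hadamard coefficient is (f * g)_k = 9^k * (k + 1).
For k = 13: 9^13 * 14 = 2541865828329 * 14 = 35586121596606.

35586121596606


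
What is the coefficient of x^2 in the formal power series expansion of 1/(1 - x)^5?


The expansion 1/(1 - x)^r = sum_{k>=0} C(k + r - 1, r - 1) x^k follows from the multiset / negative-binomial theorem (or from repeated differentiation of the geometric series).
For r = 5 and k = 2:
C(6, 4) = 720 / (24 * 2) = 15.

15


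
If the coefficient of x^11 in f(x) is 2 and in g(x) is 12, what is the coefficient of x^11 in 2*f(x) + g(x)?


Scalar multiplication scales coefficients: 2 * 2 = 4.
Then add the g coefficient: 4 + 12
= 16

16


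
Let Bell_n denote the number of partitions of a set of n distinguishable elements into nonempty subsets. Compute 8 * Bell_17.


Bell_17 can be computed from the Bell triangle or from Dobinski's identity Bell_n = (1/e) * sum_{k>=0} k^n / k!.
Computing Bell_17 = 82864869804.
Then 8 * 82864869804 = 662918958432.

662918958432


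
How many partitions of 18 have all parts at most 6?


Using the generating function (1-x)^(-1)(1-x^2)^(-1)...(1-x^6)^(-1),
the coefficient of x^18 counts these restricted partitions.
Result = 199

199


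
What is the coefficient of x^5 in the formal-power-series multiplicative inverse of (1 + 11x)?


The inverse is 1/(1 + 11x). Apply the geometric identity 1/(1 - y) = sum_{k>=0} y^k with y = -11x:
1/(1 + 11x) = sum_{k>=0} (-11)^k x^k.
So the coefficient of x^5 is (-11)^5 = -161051.

-161051


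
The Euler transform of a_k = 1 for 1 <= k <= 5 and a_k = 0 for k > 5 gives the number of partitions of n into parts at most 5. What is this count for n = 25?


Partitions of 25 into parts at most 5:
Using generating function (1-x)^(-1)(1-x^2)^(-1)...(1-x^5)^(-1),
the coefficient of x^25 = 377

377


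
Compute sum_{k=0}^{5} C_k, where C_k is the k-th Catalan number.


C_0 through C_5: 1, 1, 2, 5, 14, 42
Sum = 1 + 1 + 2 + 5 + 14 + 42
= 65

65


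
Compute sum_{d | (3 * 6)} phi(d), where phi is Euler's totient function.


First, 3 * 6 = 18. One classical identity is sum_{d | n} phi(d) = n (each k in [1, n] has a unique gcd with n, and among the k's with gcd(k, n) = n/d there are phi(d) of them). So the sum equals 18. We also verify directly:
Divisors of 18: 1, 2, 3, 6, 9, 18.
phi values: 1, 1, 2, 2, 6, 6.
Sum = 18.

18


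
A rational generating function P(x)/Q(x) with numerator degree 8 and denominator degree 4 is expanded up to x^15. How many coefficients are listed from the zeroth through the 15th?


Expanding up to x^15 gives the coefficients for x^0, x^1, ..., x^15.
That is 15 + 1 = 16 coefficients in total.

16


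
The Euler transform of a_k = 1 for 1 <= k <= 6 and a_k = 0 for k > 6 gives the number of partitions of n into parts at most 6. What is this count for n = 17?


Partitions of 17 into parts at most 6:
Using generating function (1-x)^(-1)(1-x^2)^(-1)...(1-x^6)^(-1),
the coefficient of x^17 = 163

163


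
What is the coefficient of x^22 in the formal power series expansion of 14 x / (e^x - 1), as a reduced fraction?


The exponential generating function for Bernoulli numbers is
x / (e^x - 1) = sum_{k>=0} B_k x^k / k!.
So the coefficient of x^22 in 14 x / (e^x - 1) is 14 B_22 / 22!.
Computing: B_22 = 854513/138, 22! = 1124000727777607680000, giving
14 * 854513/138 / 1124000727777607680000 = 77683/1007221431385128960000.

77683/1007221431385128960000


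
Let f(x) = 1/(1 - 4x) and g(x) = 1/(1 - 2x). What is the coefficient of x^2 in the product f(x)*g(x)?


The coefficient of x^n in f*g is the Cauchy product: sum_{k=0}^{n} a^k * b^(n-k).
With a=4, b=2, n=2:
sum_{k=0}^{2} 4^k * 2^(2-k)
= 28

28


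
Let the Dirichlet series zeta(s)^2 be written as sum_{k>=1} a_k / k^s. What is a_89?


The Dirichlet convolution of the constant function 1 with itself gives (1 * 1)(k) = sum_{d | k} 1 = d(k), the number of positive divisors of k.
Since zeta(s) = sum_{k>=1} 1/k^s, we have zeta(s)^2 = sum_{k>=1} d(k)/k^s, so a_k = d(k).
For k = 89: the divisors are 1, 89.
Count = 2.

2


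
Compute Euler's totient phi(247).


phi(n) counts integers in [1, n] coprime to n. Using the multiplicative formula phi(n) = n * prod_{p | n} (1 - 1/p):
247 = 13 * 19, so
phi(247) = 247 * (1 - 1/13) * (1 - 1/19) = 216.

216


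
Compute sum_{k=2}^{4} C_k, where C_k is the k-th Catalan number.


C_2 through C_4: 2, 5, 14
Sum = 2 + 5 + 14
= 21

21


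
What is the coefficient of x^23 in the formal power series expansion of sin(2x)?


The Maclaurin series is sin(t) = sum_{k>=0} (-1)^k t^(2k+1) / (2k+1)!, so substituting t = 2x, only odd powers of x are nonzero, with coefficient of x^(2k+1) equal to (-1)^k 2^(2k+1) / (2k+1)!.
Write 23 = 2*11 + 1, giving the coefficient (-1)^11 * 2^23 / 23! = -8388608/25852016738884976640000 = -16/49308808782358125.

-16/49308808782358125


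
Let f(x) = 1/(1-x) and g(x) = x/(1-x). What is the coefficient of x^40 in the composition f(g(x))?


First simplify the composition: f(g(x)) = 1/(1 - x/(1-x)) = (1-x)/((1-x) - x) = (1-x)/(1-2x).
Now extract the coefficient. Write (1-x)/(1-2x) = 1/(1-2x) - x/(1-2x).
The coefficient of x^n in 1/(1-2x) is 2^n, and in x/(1-2x) is 2^(n-1) (for n >= 1).
So the coefficient of x^40 is 2^40 - 2^39 = 1099511627776 - 549755813888 = 549755813888.

549755813888


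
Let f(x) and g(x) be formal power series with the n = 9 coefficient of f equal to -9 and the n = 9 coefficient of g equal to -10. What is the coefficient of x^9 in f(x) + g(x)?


Addition of formal power series is termwise.
The coefficient of x^9 in f + g = -9 + -10
= -19

-19


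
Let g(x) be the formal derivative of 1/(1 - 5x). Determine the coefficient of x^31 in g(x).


Differentiate termwise: d/dx sum_{k>=0} 5^k x^k = sum_{k>=1} k 5^k x^(k-1) = sum_{j>=0} (j+1) 5^(j+1) x^j.
Equivalently, d/dx [1/(1 - 5x)] = 5/(1 - 5x)^2.
For j = 31: 32 * 5^32 = 32 * 23283064365386962890625 = 745058059692382812500000.

745058059692382812500000


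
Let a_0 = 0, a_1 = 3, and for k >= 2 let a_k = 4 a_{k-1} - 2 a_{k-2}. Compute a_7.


Iterating the recurrence forward:
a_0 = 0
a_1 = 3
a_2 = 4*3 - 2*0 = 12
a_3 = 4*12 - 2*3 = 42
a_4 = 4*42 - 2*12 = 144
a_5 = 4*144 - 2*42 = 492
a_6 = 4*492 - 2*144 = 1680
a_7 = 4*1680 - 2*492 = 5736
So a_7 = 5736.

5736


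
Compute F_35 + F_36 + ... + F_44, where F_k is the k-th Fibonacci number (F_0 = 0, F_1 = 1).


Use the identity sum_{k=0}^{N} F_k = F_{N+2} - 1 (which follows from F_{k+2} - F_{k+1} = F_k). Then
sum_{k=35}^{44} F_k = (F_{46} - 1) - (F_{36} - 1) = F_{46} - F_{36}.
Computing: F_{46} = 1836311903, F_{36} = 14930352, so
Sum = 1836311903 - 14930352 = 1821381551.

1821381551


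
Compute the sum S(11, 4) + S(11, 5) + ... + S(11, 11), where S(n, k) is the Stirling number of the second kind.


By definition, S(n, k) counts partitions of an n-set into exactly k nonempty blocks.
Computing row n = 11 for k = 4..11:
S(11, k): 145750, 246730, 179487, 63987, 11880, 1155, 55, 1
Sum = 649045.

649045


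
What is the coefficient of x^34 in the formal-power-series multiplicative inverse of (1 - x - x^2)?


Let the inverse be f(x) = sum_{k>=0} a_k x^k. From f(x) * (1 - x - x^2) = 1 and matching coefficients:
 x^0: a_0 = 1.
 x^1: a_1 - a_0 = 0, so a_1 = 1.
 x^k (k >= 2): a_k - a_{k-1} - a_{k-2} = 0, i.e. a_k = a_{k-1} + a_{k-2}.
This is the Fibonacci-type recurrence shifted so that a_0 = a_1 = 1.
Iterating: a_0=1, a_1=1, a_2=2, a_3=3, a_4=5, a_5=8, a_6=13, a_7=21, a_8=34, a_9=55, ...
a_34 = 9227465.

9227465


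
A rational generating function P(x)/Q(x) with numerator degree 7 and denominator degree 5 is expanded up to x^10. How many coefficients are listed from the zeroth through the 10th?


Expanding up to x^10 gives the coefficients for x^0, x^1, ..., x^10.
That is 10 + 1 = 11 coefficients in total.

11


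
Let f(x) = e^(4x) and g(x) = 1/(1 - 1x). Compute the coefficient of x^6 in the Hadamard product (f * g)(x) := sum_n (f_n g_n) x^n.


Expanding: f_k = 4^k/k! (from e^(4x)) and g_k = 1^k (from 1/(1 - 1x)). So the Hadamard coefficient (f * g)_k = 4^k 1^k / k! = (4)^k / k!.
For k = 6: 4^6/6! = 4096/720 = 256/45.

256/45


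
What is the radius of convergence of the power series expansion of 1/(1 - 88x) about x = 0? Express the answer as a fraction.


Expanding 1/(1 - 88x) = sum_{k>=0} 88^k x^k, the series converges when |88x| < 1, i.e., |x| < 1/88.
So the radius of convergence is 1/88 = 1/88.

1/88


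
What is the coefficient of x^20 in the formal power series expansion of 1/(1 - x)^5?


The negative binomial / multiset identity is
1/(1 - x)^r = sum_{k>=0} C(k + r - 1, r - 1) x^k.
Here r = 5 and k = 20, so the coefficient is
C(20 + 4, 4) = C(24, 4)
= 10626

10626


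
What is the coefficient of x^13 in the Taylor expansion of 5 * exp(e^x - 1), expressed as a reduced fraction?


exp(e^x - 1) = sum_{k>=0} Bell_k x^k / k!, where Bell_k is the k-th Bell number.
So the coefficient of x^13 is 5 * Bell_13 / 13!.
Computing: Bell_13 = 27644437 and 13! = 6227020800, giving
5 * 27644437/6227020800 = 27644437/1245404160.

27644437/1245404160


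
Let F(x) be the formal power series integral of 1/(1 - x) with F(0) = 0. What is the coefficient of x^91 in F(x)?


1/(1 - x) = sum_{k>=0} x^k. Integrating termwise and using F(0) = 0 gives
F(x) = sum_{k>=0} x^(k+1) / (k+1) = sum_{m>=1} x^m / m = -ln(1 - x).
So the coefficient of x^91 is 1/91 = 1/91.

1/91


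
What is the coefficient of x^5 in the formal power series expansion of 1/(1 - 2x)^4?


The general identity 1/(1 - c x)^r = sum_{k>=0} c^k C(k + r - 1, r - 1) x^k follows by substituting y = c x into 1/(1 - y)^r = sum_{k>=0} C(k + r - 1, r - 1) y^k.
For c = 2, r = 4, k = 5:
2^5 * C(8, 3) = 32 * 56 = 1792.

1792


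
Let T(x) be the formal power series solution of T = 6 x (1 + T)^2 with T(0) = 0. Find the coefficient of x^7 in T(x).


Apply the Lagrange inversion formula: if T = 6 x * phi(T) with phi(t) = (1 + t)^2, then [x^n] T = 6^n * (1/n) [t^(n-1)] phi(t)^n = 6^n * (1/n) [t^(n-1)] (1 + t)^(2n) = 6^n * (1/n) C(2n, n-1).
Using the identity C(2n, n-1) = C(2n, n) * n / (n+1), the unscaled factor equals C(2n, n) / (n+1) = C_n, the n-th Catalan number.
For n = 7: C_7 = C(14, 7) / 8 = 3432/8 = 429.
With the 6^7 = 279936 factor, the coefficient is 279936 * 429 = 120092544.

120092544


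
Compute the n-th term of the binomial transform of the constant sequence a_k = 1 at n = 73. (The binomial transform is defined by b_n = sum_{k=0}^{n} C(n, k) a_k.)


With a_k = 1 for all k, b_n = sum_{k=0}^{n} C(n, k) = 2^n by the binomial theorem.
For n = 73: 2^73 = 9444732965739290427392.

9444732965739290427392


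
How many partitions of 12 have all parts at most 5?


Using the generating function (1-x)^(-1)(1-x^2)^(-1)...(1-x^5)^(-1),
the coefficient of x^12 counts these restricted partitions.
Result = 47

47


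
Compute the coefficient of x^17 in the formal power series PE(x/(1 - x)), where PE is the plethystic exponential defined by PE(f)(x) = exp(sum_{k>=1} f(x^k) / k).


For f(x) = x/(1 - x) we have
sum_{k>=1} f(x^k) / k = sum_{k>=1} (1/k) * x^k / (1 - x^k) = sum_{k, m >= 1} x^(k m) / k,
which after exponentiating simplifies to
PE(x/(1 - x)) = prod_{k>=1} 1 / (1 - x^k).
This is the generating function for the partition function p(n), so the coefficient of x^17 is p(17).
Computing p(17) by dynamic programming over parts 1, 2, ..., 17: p(17) = 297.

297


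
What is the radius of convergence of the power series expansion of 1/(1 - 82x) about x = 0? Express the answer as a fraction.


Expanding 1/(1 - 82x) = sum_{k>=0} 82^k x^k, the series converges when |82x| < 1, i.e., |x| < 1/82.
So the radius of convergence is 1/82 = 1/82.

1/82


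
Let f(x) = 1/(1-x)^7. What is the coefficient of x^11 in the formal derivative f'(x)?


Differentiate: d/dx [ 1/(1-x)^r ] = r / (1-x)^(r+1).
Here r = 7, so f'(x) = 7 / (1-x)^8.
The expansion of 1/(1-x)^(r+1) has coefficient of x^n equal to C(n+r, r).
So the coefficient of x^11 in f'(x) is
7 * C(18, 7) = 7 * 31824 = 222768

222768


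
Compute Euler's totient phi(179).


phi(n) counts integers in [1, n] coprime to n. Using the multiplicative formula phi(n) = n * prod_{p | n} (1 - 1/p):
179 = 179, so
phi(179) = 179 * (1 - 1/179) = 178.

178


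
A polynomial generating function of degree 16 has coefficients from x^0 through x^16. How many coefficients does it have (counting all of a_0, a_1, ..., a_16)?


A polynomial of degree 16 takes the form a_0 + a_1 x + ... + a_16 x^16.
The number of coefficients is 16 + 1 = 17.

17


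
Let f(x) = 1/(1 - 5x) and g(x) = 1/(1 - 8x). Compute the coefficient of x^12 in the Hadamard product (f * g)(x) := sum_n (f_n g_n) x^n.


f has coefficients f_k = 5^k and g has coefficients g_k = 8^k, so the Hadamard product has coefficient (f*g)_k = 5^k * 8^k = 40^k.
For k = 12: 40^12 = 16777216000000000000.

16777216000000000000


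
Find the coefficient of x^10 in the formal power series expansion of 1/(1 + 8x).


Write 1/(1 + c x) = 1/(1 - (-c) x) and apply the geometric-series identity
1/(1 - y) = sum_{k>=0} y^k to get 1/(1 + c x) = sum_{k>=0} (-c)^k x^k.
So the coefficient of x^k is (-c)^k = (-1)^k * c^k.
Here c = 8 and k = 10:
(-8)^10 = 1 * 1073741824 = 1073741824

1073741824


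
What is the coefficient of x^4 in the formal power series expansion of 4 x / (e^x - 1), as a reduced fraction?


The exponential generating function for Bernoulli numbers is
x / (e^x - 1) = sum_{k>=0} B_k x^k / k!.
So the coefficient of x^4 in 4 x / (e^x - 1) is 4 B_4 / 4!.
Computing: B_4 = -1/30, 4! = 24, giving
4 * -1/30 / 24 = -1/180.

-1/180


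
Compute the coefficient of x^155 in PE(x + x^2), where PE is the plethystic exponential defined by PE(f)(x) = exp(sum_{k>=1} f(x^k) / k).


With f(x) = x + x^2, the exponent is sum_{k>=1} (x^k + x^(2k)) / k = -ln(1 - x) - ln(1 - x^2). Exponentiating:
PE(x + x^2) = 1 / ((1 - x)(1 - x^2)).
This is the generating function for partitions of n into parts of size 1 or 2. The number of 2's can be any j in 0..77, and the rest are 1's, so
[x^155] = floor(155/2) + 1 = 78.

78


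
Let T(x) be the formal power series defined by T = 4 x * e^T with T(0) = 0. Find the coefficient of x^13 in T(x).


Apply the Lagrange inversion formula: if T = 4 x * phi(T) with phi(t) = e^t, then
[x^n] T = 4^n * (1/n) [t^(n-1)] phi(t)^n = 4^n * (1/n) [t^(n-1)] e^(n t) = 4^n * (1/n) * n^(n-1) / (n-1)! = 4^n * n^(n-1) / n!.
When c = 1 this is the Cayley count of rooted labeled trees on n vertices, divided by n!.
For n = 13: 4^13 * 13^12 / 13! = 67108864 * 23298085122481/6227020800 = 117451023583608832/467775.

117451023583608832/467775


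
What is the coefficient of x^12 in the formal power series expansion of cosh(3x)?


The Maclaurin series is cosh(t) = sum_{m>=0} t^(2m) / (2m)!, so substituting t = 3x, only even powers of x are nonzero, with coefficient of x^(2m) equal to 3^(2m) / (2m)!.
For x^12 the coefficient is 3^12/12! = 531441/479001600 = 2187/1971200.

2187/1971200


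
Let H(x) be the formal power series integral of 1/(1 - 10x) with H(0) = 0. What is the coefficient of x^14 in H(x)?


1/(1 - 10x) = sum_{k>=0} 10^k x^k. Integrating termwise with H(0) = 0:
H(x) = sum_{k>=0} 10^k x^(k+1) / (k+1) = sum_{m>=1} 10^(m-1) x^m / m.
For m = 14: 10^13/14 = 10000000000000/14 = 5000000000000/7.

5000000000000/7


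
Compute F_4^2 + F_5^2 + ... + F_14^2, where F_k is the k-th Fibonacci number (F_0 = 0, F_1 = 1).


There is a standard identity sum_{k=0}^{N} F_k^2 = F_N * F_{N+1} (proved inductively from the telescoping relation F_k^2 = F_k F_{k+1} - F_{k-1} F_k). Then
sum_{k=4}^{14} F_k^2 = F_14 F_15 - F_3 F_4.
Computing: F_14 = 377, F_15 = 610, F_3 = 2, F_4 = 3.
Sum = 377 * 610 - 2 * 3 = 229964.

229964


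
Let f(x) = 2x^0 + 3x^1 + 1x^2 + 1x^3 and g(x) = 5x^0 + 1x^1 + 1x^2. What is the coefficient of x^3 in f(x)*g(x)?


Cauchy product at x^3:
3*1 + 1*1 + 1*5
= 9

9


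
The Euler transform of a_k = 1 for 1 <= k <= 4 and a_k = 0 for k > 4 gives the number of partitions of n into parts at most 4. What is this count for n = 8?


Partitions of 8 into parts at most 4:
Using generating function (1-x)^(-1)(1-x^2)^(-1)...(1-x^4)^(-1),
the coefficient of x^8 = 15

15


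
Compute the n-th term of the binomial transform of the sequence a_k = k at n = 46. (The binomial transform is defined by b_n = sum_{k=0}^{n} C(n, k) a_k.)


With a_k = k, b_n = sum_{k=0}^{n} C(n, k) k. Using k * C(n, k) = n * C(n-1, k-1) gives b_n = n * sum_{k>=1} C(n-1, k-1) = n * 2^(n-1).
For n = 46: 46 * 2^45 = 46 * 35184372088832 = 1618481116086272.

1618481116086272


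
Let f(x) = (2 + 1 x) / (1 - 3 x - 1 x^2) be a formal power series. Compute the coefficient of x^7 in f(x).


Write f(x) = sum_{k>=0} a_k x^k. Multiplying both sides by 1 - 3 x - 1 x^2 gives
(1 - 3 x - 1 x^2) sum_{k>=0} a_k x^k = 2 + 1 x.
Matching coefficients:
 x^0: a_0 = 2
 x^1: a_1 - 3 a_0 = 1  =>  a_1 = 3*2 + 1 = 7
 x^k (k >= 2): a_k = 3 a_{k-1} + 1 a_{k-2}.
Iterating: a_2 = 23, a_3 = 76, a_4 = 251, a_5 = 829, a_6 = 2738, a_7 = 9043.
So the coefficient of x^7 is 9043.

9043


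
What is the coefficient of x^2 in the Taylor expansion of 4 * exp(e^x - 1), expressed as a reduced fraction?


exp(e^x - 1) = sum_{k>=0} Bell_k x^k / k!, where Bell_k is the k-th Bell number.
So the coefficient of x^2 is 4 * Bell_2 / 2!.
Computing: Bell_2 = 2 and 2! = 2, giving
4 * 2/2 = 4.

4


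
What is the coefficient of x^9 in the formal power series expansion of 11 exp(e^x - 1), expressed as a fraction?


exp(e^x - 1) is the exponential generating function for the Bell numbers Bell_k: exp(e^x - 1) = sum_{k>=0} Bell_k x^k / k!.
So the coefficient of x^9 in 11 exp(e^x - 1) is 11 Bell_9 / 9!.
Computing: Bell_9 = 21147 and 9! = 362880, giving
11 * 21147/362880 = 11077/17280.

11077/17280


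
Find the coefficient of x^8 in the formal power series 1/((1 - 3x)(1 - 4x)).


By partial fractions or Cauchy convolution:
The coefficient equals sum_{k=0}^{8} 3^k * 4^(8-k).
= 242461

242461


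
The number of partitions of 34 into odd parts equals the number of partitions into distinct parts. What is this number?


Computing partitions of 34 into odd parts (1, 3, 5, ...):
Using the generating function prod_{k>=0} 1/(1-x^(2k+1)),
the count is 512

512


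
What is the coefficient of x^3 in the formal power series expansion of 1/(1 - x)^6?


The expansion 1/(1 - x)^r = sum_{k>=0} C(k + r - 1, r - 1) x^k follows from the multiset / negative-binomial theorem (or from repeated differentiation of the geometric series).
For r = 6 and k = 3:
C(8, 5) = 40320 / (120 * 6) = 56.

56


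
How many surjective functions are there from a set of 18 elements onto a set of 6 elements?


By inclusion-exclusion on which target elements are missed, the number of surjections from an n-set onto a k-set is
surj(n, k) = sum_{j=0}^{k} (-1)^j C(k, j) (k - j)^n.
Equivalently surj(n, k) = k! * S(n, k), where S(n, k) is the Stirling number of the second kind.
For n = 18, k = 6:
S(18, 6) = 110687251039, so
surj = 6! * 110687251039 = 720 * 110687251039 = 79694820748080.

79694820748080


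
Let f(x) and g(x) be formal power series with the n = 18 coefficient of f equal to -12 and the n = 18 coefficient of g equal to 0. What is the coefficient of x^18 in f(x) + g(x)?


Addition of formal power series is termwise.
The coefficient of x^18 in f + g = -12 + 0
= -12

-12


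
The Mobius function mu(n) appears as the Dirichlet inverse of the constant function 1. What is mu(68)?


68 has a squared prime factor, so mu(68) = 0.
Factorization reveals a repeated prime.

0


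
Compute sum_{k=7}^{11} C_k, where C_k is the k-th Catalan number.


C_7 through C_11: 429, 1430, 4862, 16796, 58786
Sum = 429 + 1430 + 4862 + 16796 + 58786
= 82303

82303


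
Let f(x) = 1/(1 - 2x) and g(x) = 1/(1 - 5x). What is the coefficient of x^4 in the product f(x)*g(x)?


The coefficient of x^n in f*g is the Cauchy product: sum_{k=0}^{n} a^k * b^(n-k).
With a=2, b=5, n=4:
sum_{k=0}^{4} 2^k * 5^(4-k)
= 1031

1031


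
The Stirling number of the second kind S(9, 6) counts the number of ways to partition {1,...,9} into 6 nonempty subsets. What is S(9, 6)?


Using the explicit formula S(n,k) = (1/k!) sum_{j=0}^{k} (-1)^(k-j) C(k,j) j^n:
S(9, 6) = 2646
Equivalently, S(n,k) is n! times the coefficient of x^n in the EGF (e^x - 1)^k / k!.

2646


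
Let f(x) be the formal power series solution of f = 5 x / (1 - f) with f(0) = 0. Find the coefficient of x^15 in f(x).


Apply Lagrange inversion: f = 5 x * phi(f) with phi(t) = 1/(1 - t), so
[x^n] f = 5^n * (1/n) [t^(n-1)] phi(t)^n = 5^n * (1/n) [t^(n-1)] (1 - t)^(-n) = 5^n * (1/n) C(2n - 2, n - 1) = 5^n * C_{n-1}.
For n = 15: C_14 = C(28, 14) / 15 = 40116600/15 = 2674440.
With the 5^15 = 30517578125 factor, the coefficient is 30517578125 * 2674440 = 81617431640625000.

81617431640625000


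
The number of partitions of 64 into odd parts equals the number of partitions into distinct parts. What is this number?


Computing partitions of 64 into odd parts (1, 3, 5, ...):
Using the generating function prod_{k>=0} 1/(1-x^(2k+1)),
the count is 16444

16444


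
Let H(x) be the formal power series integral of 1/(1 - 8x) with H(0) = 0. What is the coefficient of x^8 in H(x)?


1/(1 - 8x) = sum_{k>=0} 8^k x^k. Integrating termwise with H(0) = 0:
H(x) = sum_{k>=0} 8^k x^(k+1) / (k+1) = sum_{m>=1} 8^(m-1) x^m / m.
For m = 8: 8^7/8 = 2097152/8 = 262144.

262144


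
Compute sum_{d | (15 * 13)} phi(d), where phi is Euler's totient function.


First, 15 * 13 = 195. One classical identity is sum_{d | n} phi(d) = n (each k in [1, n] has a unique gcd with n, and among the k's with gcd(k, n) = n/d there are phi(d) of them). So the sum equals 195. We also verify directly:
Divisors of 195: 1, 3, 5, 13, 15, 39, 65, 195.
phi values: 1, 2, 4, 12, 8, 24, 48, 96.
Sum = 195.

195


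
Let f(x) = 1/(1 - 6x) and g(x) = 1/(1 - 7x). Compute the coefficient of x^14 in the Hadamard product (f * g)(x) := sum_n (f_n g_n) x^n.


f has coefficients f_k = 6^k and g has coefficients g_k = 7^k, so the Hadamard product has coefficient (f*g)_k = 6^k * 7^k = 42^k.
For k = 14: 42^14 = 53148384174432398229504.

53148384174432398229504


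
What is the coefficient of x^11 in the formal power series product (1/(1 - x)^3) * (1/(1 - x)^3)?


Combine the factors: (1/(1 - x)^3) * (1/(1 - x)^3) = 1/(1 - x)^6.
Then use 1/(1 - x)^r = sum_{k>=0} C(k + r - 1, r - 1) x^k with r = 6 and k = 11:
C(16, 5) = 4368.

4368


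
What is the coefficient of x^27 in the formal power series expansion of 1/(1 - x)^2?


The negative binomial / multiset identity is
1/(1 - x)^r = sum_{k>=0} C(k + r - 1, r - 1) x^k.
Here r = 2 and k = 27, so the coefficient is
C(27 + 1, 1) = C(28, 1)
= 28

28


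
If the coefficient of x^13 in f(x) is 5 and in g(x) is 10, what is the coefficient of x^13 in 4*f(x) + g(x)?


Scalar multiplication scales coefficients: 4 * 5 = 20.
Then add the g coefficient: 20 + 10
= 30

30


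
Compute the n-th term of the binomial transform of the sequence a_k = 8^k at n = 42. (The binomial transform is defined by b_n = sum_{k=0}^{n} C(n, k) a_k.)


With a_k = 8^k, b_n = sum_{k=0}^{n} C(n, k) 8^k = (1 + 8)^n by the binomial theorem.
For n = 42: (1 + 8)^42 = 9^42 = 11972515182562019788602740026717047105681.

11972515182562019788602740026717047105681


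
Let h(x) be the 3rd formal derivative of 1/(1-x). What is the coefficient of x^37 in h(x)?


Differentiating 3 times: d^3/dx^3 [1/(1-x)] = 3!/(1-x)^4.
The expansion 1/(1-x)^4 = sum_{k>=0} C(k+3, 3) x^k, so the coefficient of x^n in 3!/(1-x)^4 is 3! * C(n+3, 3).
For n = 37: 6 * C(40, 3) = 6 * 9880 = 59280

59280


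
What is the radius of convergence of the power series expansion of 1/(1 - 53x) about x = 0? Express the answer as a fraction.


Expanding 1/(1 - 53x) = sum_{k>=0} 53^k x^k, the series converges when |53x| < 1, i.e., |x| < 1/53.
So the radius of convergence is 1/53 = 1/53.

1/53


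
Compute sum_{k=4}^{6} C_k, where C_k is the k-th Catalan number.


C_4 through C_6: 14, 42, 132
Sum = 14 + 42 + 132
= 188

188


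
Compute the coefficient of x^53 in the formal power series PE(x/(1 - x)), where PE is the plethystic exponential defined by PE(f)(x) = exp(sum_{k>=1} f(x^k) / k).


For f(x) = x/(1 - x) we have
sum_{k>=1} f(x^k) / k = sum_{k>=1} (1/k) * x^k / (1 - x^k) = sum_{k, m >= 1} x^(k m) / k,
which after exponentiating simplifies to
PE(x/(1 - x)) = prod_{k>=1} 1 / (1 - x^k).
This is the generating function for the partition function p(n), so the coefficient of x^53 is p(53).
Computing p(53) by dynamic programming over parts 1, 2, ..., 53: p(53) = 329931.

329931


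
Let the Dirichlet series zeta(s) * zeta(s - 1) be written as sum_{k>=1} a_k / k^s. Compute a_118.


Convolution gives a_k = sum_{d | k} d * 1 = sum_{d | k} d = sigma(k), the sum of positive divisors of k.
For k = 118, the divisors are 1, 2, 59, 118, so
sigma(118) = 1 + 2 + 59 + 118 = 180.

180


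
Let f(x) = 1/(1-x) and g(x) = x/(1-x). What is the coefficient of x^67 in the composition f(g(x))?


First simplify the composition: f(g(x)) = 1/(1 - x/(1-x)) = (1-x)/((1-x) - x) = (1-x)/(1-2x).
Now extract the coefficient. Write (1-x)/(1-2x) = 1/(1-2x) - x/(1-2x).
The coefficient of x^n in 1/(1-2x) is 2^n, and in x/(1-2x) is 2^(n-1) (for n >= 1).
So the coefficient of x^67 is 2^67 - 2^66 = 147573952589676412928 - 73786976294838206464 = 73786976294838206464.

73786976294838206464


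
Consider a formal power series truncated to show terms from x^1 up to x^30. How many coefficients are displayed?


From x^1 to x^30 inclusive, the count is 30 - 1 + 1 = 30.

30


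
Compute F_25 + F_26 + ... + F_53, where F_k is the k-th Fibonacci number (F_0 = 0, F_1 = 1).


Use the identity sum_{k=0}^{N} F_k = F_{N+2} - 1 (which follows from F_{k+2} - F_{k+1} = F_k). Then
sum_{k=25}^{53} F_k = (F_{55} - 1) - (F_{26} - 1) = F_{55} - F_{26}.
Computing: F_{55} = 139583862445, F_{26} = 121393, so
Sum = 139583862445 - 121393 = 139583741052.

139583741052


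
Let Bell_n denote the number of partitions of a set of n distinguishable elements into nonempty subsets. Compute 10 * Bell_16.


Bell_16 can be computed from the Bell triangle or from Dobinski's identity Bell_n = (1/e) * sum_{k>=0} k^n / k!.
Computing Bell_16 = 10480142147.
Then 10 * 10480142147 = 104801421470.

104801421470
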